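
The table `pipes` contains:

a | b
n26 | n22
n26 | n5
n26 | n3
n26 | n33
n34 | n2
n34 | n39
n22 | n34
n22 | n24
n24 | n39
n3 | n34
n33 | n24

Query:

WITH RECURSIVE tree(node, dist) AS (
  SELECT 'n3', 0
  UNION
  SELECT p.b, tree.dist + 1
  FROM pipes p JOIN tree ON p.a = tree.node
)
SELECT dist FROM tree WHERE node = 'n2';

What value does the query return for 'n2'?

2

Base: (n3, dist=0).
Iteration 1: edges from {n3} -> (n34, dist=1).
Iteration 2: edges from {n34} -> (n2, dist=2), (n39, dist=2).
Iteration 3: no outgoing edges from {n2,n39}; recursion stops.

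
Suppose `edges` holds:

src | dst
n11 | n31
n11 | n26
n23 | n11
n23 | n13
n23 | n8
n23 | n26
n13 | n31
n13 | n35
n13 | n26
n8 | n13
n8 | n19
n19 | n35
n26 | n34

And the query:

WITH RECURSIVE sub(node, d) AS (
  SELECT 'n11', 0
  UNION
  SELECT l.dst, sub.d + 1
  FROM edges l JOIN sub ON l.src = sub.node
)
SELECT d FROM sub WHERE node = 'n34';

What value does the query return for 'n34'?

Base: (n11, d=0).
Iteration 1: edges from {n11} -> (n26, d=1), (n31, d=1).
Iteration 2: edges from {n26,n31} -> (n34, d=2).
Iteration 3: no outgoing edges from {n34}; recursion stops.

2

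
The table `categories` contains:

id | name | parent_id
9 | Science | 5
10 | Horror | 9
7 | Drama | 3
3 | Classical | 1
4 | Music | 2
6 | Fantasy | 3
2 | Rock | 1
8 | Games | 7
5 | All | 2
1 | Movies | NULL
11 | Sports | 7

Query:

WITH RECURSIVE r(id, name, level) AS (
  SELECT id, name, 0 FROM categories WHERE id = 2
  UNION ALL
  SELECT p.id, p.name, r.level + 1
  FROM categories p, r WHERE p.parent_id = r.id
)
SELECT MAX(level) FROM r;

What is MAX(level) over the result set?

3

Base: id=2 (Rock) at level 0.
Iteration 1: rows with parent_id in {2} -> Music (id 4, level 1), All (id 5, level 1).
Iteration 2: rows with parent_id in {4,5} -> Science (id 9, level 2).
Iteration 3: rows with parent_id in {9} -> Horror (id 10, level 3).
Iteration 4: no rows with parent_id in {10}; recursion stops.
level values: 0, 1, 1, 2, 3; the maximum is 3.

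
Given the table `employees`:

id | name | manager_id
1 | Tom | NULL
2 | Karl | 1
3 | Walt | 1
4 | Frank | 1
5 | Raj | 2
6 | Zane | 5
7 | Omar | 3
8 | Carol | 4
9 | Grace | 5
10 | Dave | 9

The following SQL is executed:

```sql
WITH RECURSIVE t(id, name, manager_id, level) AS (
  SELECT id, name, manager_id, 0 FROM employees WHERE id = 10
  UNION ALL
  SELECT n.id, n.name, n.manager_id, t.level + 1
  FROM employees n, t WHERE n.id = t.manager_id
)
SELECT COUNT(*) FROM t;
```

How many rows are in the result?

Base: id=10 (Dave), manager_id=9, level 0.
Iteration 1: join on id=9 -> Grace (id 9, manager_id=5, level 1).
Iteration 2: join on id=5 -> Raj (id 5, manager_id=2, level 2).
Iteration 3: join on id=2 -> Karl (id 2, manager_id=1, level 3).
Iteration 4: join on id=1 -> Tom (id 1, manager_id=NULL, level 4).
Iteration 5: manager_id is NULL; no match; recursion stops.
Total rows emitted: 5.

5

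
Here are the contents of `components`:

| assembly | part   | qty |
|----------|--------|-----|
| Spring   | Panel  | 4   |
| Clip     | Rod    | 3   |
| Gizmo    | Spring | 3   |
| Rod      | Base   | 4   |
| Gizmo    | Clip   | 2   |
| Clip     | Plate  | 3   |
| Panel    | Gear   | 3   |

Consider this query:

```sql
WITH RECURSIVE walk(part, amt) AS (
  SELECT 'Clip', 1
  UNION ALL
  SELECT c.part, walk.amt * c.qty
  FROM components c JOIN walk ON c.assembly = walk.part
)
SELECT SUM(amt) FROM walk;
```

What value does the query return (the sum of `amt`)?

19

Base: (Clip, amt=1).
Iteration 1: components of {Clip} -> Plate = 1*3 = 3, Rod = 1*3 = 3.
Iteration 2: components of {Plate,Rod} -> Base = 3*4 = 12.
Iteration 3: no further components; recursion stops.
SUM(amt) = 1 + 3 + 3 + 12 = 19.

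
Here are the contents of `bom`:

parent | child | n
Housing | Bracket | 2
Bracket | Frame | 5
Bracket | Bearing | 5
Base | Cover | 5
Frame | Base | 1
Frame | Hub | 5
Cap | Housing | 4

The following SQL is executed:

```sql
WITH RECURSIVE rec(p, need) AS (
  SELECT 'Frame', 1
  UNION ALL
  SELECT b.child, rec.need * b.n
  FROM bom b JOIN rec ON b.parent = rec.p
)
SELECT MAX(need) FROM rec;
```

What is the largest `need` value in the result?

Base: (Frame, need=1).
Iteration 1: components of {Frame} -> Base = 1*1 = 1, Hub = 1*5 = 5.
Iteration 2: components of {Base,Hub} -> Cover = 1*5 = 5.
Iteration 3: no further components; recursion stops.
need values: 1, 1, 5, 5; the maximum is 5.

5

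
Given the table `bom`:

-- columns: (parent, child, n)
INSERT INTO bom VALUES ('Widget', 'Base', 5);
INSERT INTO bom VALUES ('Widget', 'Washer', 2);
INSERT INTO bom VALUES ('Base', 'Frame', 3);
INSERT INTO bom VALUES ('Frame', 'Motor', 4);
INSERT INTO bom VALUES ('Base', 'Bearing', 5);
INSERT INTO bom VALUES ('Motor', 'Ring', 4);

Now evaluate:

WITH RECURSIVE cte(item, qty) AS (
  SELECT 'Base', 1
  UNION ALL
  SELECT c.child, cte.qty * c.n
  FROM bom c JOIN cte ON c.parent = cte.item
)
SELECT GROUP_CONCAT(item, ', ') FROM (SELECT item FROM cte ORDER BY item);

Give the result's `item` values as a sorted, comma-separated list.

Base: (Base, qty=1).
Iteration 1: components of {Base} -> Bearing = 1*5 = 5, Frame = 1*3 = 3.
Iteration 2: components of {Bearing,Frame} -> Motor = 3*4 = 12.
Iteration 3: components of {Motor} -> Ring = 12*4 = 48.
Iteration 4: no further components; recursion stops.

Base, Bearing, Frame, Motor, Ring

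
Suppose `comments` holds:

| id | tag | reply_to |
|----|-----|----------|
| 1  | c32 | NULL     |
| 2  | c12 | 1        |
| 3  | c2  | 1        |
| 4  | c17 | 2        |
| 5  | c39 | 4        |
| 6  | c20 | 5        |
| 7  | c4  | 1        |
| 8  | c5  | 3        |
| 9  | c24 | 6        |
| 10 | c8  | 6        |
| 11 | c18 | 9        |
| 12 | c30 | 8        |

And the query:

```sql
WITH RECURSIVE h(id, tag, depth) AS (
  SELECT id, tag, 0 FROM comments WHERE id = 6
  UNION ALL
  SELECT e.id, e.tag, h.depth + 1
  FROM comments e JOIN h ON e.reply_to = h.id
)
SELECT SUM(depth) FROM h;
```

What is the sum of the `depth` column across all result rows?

4

Base: id=6 (c20) at depth 0.
Iteration 1: rows with reply_to in {6} -> c24 (id 9, depth 1), c8 (id 10, depth 1).
Iteration 2: rows with reply_to in {9,10} -> c18 (id 11, depth 2).
Iteration 3: no rows with reply_to in {11}; recursion stops.
SUM(depth) = 0 + 1 + 1 + 2 = 4.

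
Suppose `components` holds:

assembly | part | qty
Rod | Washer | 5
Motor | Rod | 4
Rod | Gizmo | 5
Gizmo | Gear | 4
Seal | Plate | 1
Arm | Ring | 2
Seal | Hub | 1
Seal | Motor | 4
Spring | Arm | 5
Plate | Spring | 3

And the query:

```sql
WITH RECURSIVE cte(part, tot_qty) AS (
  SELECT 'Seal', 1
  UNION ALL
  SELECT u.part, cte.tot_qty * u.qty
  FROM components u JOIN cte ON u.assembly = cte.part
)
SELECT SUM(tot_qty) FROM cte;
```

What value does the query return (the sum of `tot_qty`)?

Base: (Seal, tot_qty=1).
Iteration 1: components of {Seal} -> Hub = 1*1 = 1, Motor = 1*4 = 4, Plate = 1*1 = 1.
Iteration 2: components of {Hub,Motor,Plate} -> Rod = 4*4 = 16, Spring = 1*3 = 3.
Iteration 3: components of {Rod,Spring} -> Arm = 3*5 = 15, Gizmo = 16*5 = 80, Washer = 16*5 = 80.
Iteration 4: components of {Arm,Gizmo,Washer} -> Gear = 80*4 = 320, Ring = 15*2 = 30.
Iteration 5: no further components; recursion stops.
SUM(tot_qty) = 1 + 4 + 1 + 1 + 16 + 3 + 80 + 80 + 15 + 320 + 30 = 551.

551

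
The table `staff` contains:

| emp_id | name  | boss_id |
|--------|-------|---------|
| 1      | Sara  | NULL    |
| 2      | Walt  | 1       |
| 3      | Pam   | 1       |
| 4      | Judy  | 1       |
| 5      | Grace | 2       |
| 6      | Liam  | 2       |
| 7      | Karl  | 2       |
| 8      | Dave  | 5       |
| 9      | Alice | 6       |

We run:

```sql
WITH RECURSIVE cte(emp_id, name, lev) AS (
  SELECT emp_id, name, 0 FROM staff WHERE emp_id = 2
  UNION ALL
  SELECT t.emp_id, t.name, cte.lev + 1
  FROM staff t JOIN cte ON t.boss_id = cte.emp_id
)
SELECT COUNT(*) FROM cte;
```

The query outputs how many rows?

6

Base: emp_id=2 (Walt) at lev 0.
Iteration 1: rows with boss_id in {2} -> Grace (id 5, lev 1), Liam (id 6, lev 1), Karl (id 7, lev 1).
Iteration 2: rows with boss_id in {5,6,7} -> Dave (id 8, lev 2), Alice (id 9, lev 2).
Iteration 3: no rows with boss_id in {8,9}; recursion stops.
Total rows emitted: 6.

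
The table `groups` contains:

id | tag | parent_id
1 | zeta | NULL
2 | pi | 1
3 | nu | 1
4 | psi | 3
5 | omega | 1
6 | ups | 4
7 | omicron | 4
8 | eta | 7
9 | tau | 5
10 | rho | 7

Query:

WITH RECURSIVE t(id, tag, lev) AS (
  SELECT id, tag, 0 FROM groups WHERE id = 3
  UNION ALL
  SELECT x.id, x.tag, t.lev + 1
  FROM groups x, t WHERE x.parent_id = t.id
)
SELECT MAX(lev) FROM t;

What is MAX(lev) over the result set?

Base: id=3 (nu) at lev 0.
Iteration 1: rows with parent_id in {3} -> psi (id 4, lev 1).
Iteration 2: rows with parent_id in {4} -> ups (id 6, lev 2), omicron (id 7, lev 2).
Iteration 3: rows with parent_id in {6,7} -> eta (id 8, lev 3), rho (id 10, lev 3).
Iteration 4: no rows with parent_id in {8,10}; recursion stops.
lev values: 0, 1, 2, 2, 3, 3; the maximum is 3.

3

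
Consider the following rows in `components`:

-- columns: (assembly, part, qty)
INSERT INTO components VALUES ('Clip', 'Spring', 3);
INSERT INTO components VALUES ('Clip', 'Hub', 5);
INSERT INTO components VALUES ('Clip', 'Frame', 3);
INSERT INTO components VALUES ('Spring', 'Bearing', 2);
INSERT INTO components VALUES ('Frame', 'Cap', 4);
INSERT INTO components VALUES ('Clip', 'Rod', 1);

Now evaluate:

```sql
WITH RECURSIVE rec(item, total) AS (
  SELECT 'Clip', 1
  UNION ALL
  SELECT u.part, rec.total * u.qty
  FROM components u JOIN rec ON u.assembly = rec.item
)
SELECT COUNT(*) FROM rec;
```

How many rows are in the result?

Base: (Clip, total=1).
Iteration 1: components of {Clip} -> Frame = 1*3 = 3, Hub = 1*5 = 5, Rod = 1*1 = 1, Spring = 1*3 = 3.
Iteration 2: components of {Frame,Hub,Rod,Spring} -> Bearing = 3*2 = 6, Cap = 3*4 = 12.
Iteration 3: no further components; recursion stops.
Total rows emitted: 7.

7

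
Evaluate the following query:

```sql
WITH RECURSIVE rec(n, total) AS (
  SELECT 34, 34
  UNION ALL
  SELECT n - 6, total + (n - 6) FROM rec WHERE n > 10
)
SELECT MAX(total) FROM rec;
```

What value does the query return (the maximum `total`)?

110

Base: n=34, total=34.
Iteration 1: 34 > 10 holds -> n = 34 - 6 = 28, total = 34 + 28 = 62.
Iteration 2: 28 > 10 holds -> n = 28 - 6 = 22, total = 62 + 22 = 84.
Iteration 3: 22 > 10 holds -> n = 22 - 6 = 16, total = 84 + 16 = 100.
Iteration 4: 16 > 10 holds -> n = 16 - 6 = 10, total = 100 + 10 = 110.
Iteration 5: 10 > 10 fails; recursion stops.
total values: 34, 62, 84, 100, 110; the maximum is 110.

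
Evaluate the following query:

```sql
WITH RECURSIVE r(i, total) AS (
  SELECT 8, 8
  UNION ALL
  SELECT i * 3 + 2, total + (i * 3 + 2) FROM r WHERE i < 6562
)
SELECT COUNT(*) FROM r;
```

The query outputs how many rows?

8

Base: i=8, total=8.
Iteration 1: 8 < 6562 holds -> i = 8 * 3 + 2 = 26, total = 8 + 26 = 34.
Iteration 2: 26 < 6562 holds -> i = 26 * 3 + 2 = 80, total = 34 + 80 = 114.
Iteration 3: 80 < 6562 holds -> i = 80 * 3 + 2 = 242, total = 114 + 242 = 356.
Iteration 4: 242 < 6562 holds -> i = 242 * 3 + 2 = 728, total = 356 + 728 = 1084.
Iteration 5: 728 < 6562 holds -> i = 728 * 3 + 2 = 2186, total = 1084 + 2186 = 3270.
Iteration 6: 2186 < 6562 holds -> i = 2186 * 3 + 2 = 6560, total = 3270 + 6560 = 9830.
Iteration 7: 6560 < 6562 holds -> i = 6560 * 3 + 2 = 19682, total = 9830 + 19682 = 29512.
Iteration 8: 19682 < 6562 fails; recursion stops.
Total rows emitted: 8.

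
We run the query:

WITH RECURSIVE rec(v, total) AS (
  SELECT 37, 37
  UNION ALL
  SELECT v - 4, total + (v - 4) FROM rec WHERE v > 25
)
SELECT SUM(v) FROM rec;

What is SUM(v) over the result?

Base: v=37, total=37.
Iteration 1: 37 > 25 holds -> v = 37 - 4 = 33, total = 37 + 33 = 70.
Iteration 2: 33 > 25 holds -> v = 33 - 4 = 29, total = 70 + 29 = 99.
Iteration 3: 29 > 25 holds -> v = 29 - 4 = 25, total = 99 + 25 = 124.
Iteration 4: 25 > 25 fails; recursion stops.
SUM(v) = 37 + 33 + 29 + 25 = 124.

124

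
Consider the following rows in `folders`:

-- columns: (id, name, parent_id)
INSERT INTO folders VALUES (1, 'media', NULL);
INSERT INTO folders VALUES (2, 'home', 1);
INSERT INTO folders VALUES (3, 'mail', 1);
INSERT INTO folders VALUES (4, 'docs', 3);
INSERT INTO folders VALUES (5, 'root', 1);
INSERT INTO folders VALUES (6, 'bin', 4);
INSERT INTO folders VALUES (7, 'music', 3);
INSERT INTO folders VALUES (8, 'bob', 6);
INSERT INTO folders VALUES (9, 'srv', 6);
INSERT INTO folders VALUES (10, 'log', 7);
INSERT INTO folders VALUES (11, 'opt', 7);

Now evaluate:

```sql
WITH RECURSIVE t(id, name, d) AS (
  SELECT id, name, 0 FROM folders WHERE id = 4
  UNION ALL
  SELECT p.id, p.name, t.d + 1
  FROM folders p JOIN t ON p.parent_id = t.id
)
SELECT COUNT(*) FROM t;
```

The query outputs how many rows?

Base: id=4 (docs) at d 0.
Iteration 1: rows with parent_id in {4} -> bin (id 6, d 1).
Iteration 2: rows with parent_id in {6} -> bob (id 8, d 2), srv (id 9, d 2).
Iteration 3: no rows with parent_id in {8,9}; recursion stops.
Total rows emitted: 4.

4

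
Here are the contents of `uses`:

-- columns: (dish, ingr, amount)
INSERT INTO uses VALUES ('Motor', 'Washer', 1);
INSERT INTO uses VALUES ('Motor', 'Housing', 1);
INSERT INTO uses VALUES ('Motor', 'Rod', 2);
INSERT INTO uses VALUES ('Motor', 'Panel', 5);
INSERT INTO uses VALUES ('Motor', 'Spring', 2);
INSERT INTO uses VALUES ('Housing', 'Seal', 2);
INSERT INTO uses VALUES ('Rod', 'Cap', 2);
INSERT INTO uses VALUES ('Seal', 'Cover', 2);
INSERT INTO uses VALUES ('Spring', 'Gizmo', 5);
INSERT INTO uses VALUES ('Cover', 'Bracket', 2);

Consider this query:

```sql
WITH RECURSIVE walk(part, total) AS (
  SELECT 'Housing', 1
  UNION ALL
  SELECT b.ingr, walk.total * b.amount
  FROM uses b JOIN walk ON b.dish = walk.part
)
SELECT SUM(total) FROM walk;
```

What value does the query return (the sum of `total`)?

Base: (Housing, total=1).
Iteration 1: components of {Housing} -> Seal = 1*2 = 2.
Iteration 2: components of {Seal} -> Cover = 2*2 = 4.
Iteration 3: components of {Cover} -> Bracket = 4*2 = 8.
Iteration 4: no further components; recursion stops.
SUM(total) = 1 + 2 + 4 + 8 = 15.

15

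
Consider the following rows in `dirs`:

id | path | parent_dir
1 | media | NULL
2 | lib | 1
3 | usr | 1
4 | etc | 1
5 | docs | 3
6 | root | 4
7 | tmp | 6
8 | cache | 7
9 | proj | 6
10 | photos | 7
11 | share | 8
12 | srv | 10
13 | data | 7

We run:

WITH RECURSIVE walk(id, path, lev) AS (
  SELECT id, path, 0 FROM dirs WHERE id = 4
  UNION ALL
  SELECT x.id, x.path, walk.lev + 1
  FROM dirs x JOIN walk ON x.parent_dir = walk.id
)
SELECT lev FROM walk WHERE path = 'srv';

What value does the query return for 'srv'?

Base: id=4 (etc) at lev 0.
Iteration 1: rows with parent_dir in {4} -> root (id 6, lev 1).
Iteration 2: rows with parent_dir in {6} -> tmp (id 7, lev 2), proj (id 9, lev 2).
Iteration 3: rows with parent_dir in {7,9} -> cache (id 8, lev 3), photos (id 10, lev 3), data (id 13, lev 3).
Iteration 4: rows with parent_dir in {8,10,13} -> share (id 11, lev 4), srv (id 12, lev 4).
Iteration 5: no rows with parent_dir in {11,12}; recursion stops.

4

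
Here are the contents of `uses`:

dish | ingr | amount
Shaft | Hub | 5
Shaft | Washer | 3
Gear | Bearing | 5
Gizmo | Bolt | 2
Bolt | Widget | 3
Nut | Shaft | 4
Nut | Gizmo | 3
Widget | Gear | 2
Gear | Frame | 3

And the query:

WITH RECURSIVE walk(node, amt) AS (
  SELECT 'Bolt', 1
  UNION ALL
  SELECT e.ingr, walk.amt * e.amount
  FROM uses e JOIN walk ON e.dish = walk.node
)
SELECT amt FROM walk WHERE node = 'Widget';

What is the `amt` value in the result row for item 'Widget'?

Base: (Bolt, amt=1).
Iteration 1: components of {Bolt} -> Widget = 1*3 = 3.
Iteration 2: components of {Widget} -> Gear = 3*2 = 6.
Iteration 3: components of {Gear} -> Bearing = 6*5 = 30, Frame = 6*3 = 18.
Iteration 4: no further components; recursion stops.

3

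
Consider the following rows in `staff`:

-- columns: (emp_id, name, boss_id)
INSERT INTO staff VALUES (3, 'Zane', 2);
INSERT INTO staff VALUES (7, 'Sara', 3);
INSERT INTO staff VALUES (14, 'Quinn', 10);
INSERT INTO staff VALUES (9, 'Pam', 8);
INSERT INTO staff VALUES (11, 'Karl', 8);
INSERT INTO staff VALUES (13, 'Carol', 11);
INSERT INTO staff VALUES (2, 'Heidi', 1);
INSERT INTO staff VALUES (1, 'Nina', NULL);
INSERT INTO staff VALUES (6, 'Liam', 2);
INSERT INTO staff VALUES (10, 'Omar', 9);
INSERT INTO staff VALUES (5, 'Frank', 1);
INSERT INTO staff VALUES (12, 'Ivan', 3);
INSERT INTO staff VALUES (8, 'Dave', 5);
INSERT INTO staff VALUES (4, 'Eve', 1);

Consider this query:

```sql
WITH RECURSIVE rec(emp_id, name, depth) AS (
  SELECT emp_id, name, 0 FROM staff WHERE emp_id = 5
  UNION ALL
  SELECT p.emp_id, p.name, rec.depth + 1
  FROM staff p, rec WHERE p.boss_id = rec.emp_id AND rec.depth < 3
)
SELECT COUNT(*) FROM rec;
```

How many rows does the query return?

6

Base: emp_id=5 (Frank) at depth 0.
Iteration 1: rows with boss_id in {5} -> Dave (id 8, depth 1).
Iteration 2: rows with boss_id in {8} -> Pam (id 9, depth 2), Karl (id 11, depth 2).
Iteration 3: rows with boss_id in {9,11} -> Omar (id 10, depth 3), Carol (id 13, depth 3).
Iteration 4: depth < 3 fails for all current rows; recursion stops.
Total rows emitted: 6.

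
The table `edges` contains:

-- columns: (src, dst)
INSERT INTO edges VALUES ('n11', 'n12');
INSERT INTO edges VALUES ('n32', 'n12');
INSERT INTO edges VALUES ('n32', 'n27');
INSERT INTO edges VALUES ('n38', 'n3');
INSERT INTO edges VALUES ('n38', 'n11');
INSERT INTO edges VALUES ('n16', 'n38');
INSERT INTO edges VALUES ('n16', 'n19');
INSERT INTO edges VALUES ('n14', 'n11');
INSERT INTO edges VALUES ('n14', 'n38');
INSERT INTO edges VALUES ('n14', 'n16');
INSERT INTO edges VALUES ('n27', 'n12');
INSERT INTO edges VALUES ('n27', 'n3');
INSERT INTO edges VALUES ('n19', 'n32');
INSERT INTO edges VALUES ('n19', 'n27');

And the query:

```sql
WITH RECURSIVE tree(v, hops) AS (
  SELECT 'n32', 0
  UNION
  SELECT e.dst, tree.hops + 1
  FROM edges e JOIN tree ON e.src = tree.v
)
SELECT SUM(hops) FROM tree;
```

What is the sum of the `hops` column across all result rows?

Base: (n32, hops=0).
Iteration 1: edges from {n32} -> (n12, hops=1), (n27, hops=1).
Iteration 2: edges from {n12,n27} -> (n12, hops=2), (n3, hops=2).
Iteration 3: no outgoing edges from {n12,n3}; recursion stops.
SUM(hops) = 0 + 1 + 1 + 2 + 2 = 6.

6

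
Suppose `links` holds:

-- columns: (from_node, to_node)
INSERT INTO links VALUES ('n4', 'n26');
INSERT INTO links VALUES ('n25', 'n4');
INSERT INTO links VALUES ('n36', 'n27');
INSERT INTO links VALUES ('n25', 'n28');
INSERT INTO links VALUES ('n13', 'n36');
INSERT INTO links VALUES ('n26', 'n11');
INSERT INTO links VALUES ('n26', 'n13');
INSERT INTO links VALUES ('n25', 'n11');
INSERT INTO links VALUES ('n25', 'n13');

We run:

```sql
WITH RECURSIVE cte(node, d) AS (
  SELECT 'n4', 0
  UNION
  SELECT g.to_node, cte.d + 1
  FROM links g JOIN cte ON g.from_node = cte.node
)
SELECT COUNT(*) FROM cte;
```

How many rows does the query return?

6

Base: (n4, d=0).
Iteration 1: edges from {n4} -> (n26, d=1).
Iteration 2: edges from {n26} -> (n11, d=2), (n13, d=2).
Iteration 3: edges from {n11,n13} -> (n36, d=3).
Iteration 4: edges from {n36} -> (n27, d=4).
Iteration 5: no outgoing edges from {n27}; recursion stops.
Total rows emitted: 6.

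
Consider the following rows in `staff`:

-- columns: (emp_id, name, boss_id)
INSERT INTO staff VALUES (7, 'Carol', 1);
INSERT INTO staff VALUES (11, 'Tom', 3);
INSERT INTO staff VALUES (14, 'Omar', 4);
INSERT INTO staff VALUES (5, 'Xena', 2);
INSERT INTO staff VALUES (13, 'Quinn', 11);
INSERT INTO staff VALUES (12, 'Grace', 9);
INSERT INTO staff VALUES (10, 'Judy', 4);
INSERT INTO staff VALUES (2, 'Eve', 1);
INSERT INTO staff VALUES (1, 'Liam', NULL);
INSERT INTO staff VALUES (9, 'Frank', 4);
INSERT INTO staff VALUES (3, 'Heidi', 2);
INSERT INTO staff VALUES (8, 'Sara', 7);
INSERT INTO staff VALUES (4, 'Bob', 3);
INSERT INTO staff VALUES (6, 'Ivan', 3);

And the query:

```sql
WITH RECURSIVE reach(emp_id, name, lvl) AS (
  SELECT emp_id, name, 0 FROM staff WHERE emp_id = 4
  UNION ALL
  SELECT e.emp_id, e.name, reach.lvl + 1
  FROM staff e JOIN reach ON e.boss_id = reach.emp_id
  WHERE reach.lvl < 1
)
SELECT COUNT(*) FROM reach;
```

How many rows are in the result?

4

Base: emp_id=4 (Bob) at lvl 0.
Iteration 1: rows with boss_id in {4} -> Frank (id 9, lvl 1), Judy (id 10, lvl 1), Omar (id 14, lvl 1).
Iteration 2: lvl < 1 fails for all current rows; recursion stops.
Total rows emitted: 4.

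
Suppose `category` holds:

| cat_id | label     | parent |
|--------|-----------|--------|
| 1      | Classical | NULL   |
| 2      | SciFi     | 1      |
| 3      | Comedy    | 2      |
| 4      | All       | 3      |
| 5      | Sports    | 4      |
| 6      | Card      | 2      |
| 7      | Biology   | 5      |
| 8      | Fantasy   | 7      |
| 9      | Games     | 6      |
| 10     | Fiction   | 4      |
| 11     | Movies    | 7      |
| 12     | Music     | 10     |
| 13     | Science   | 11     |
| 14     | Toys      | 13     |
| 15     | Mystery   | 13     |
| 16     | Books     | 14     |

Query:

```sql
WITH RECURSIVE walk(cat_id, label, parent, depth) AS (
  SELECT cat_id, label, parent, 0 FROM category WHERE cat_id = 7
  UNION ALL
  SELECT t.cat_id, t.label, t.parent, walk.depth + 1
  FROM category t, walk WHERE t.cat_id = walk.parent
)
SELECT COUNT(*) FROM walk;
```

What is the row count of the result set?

Base: cat_id=7 (Biology), parent=5, depth 0.
Iteration 1: join on cat_id=5 -> Sports (id 5, parent=4, depth 1).
Iteration 2: join on cat_id=4 -> All (id 4, parent=3, depth 2).
Iteration 3: join on cat_id=3 -> Comedy (id 3, parent=2, depth 3).
Iteration 4: join on cat_id=2 -> SciFi (id 2, parent=1, depth 4).
Iteration 5: join on cat_id=1 -> Classical (id 1, parent=NULL, depth 5).
Iteration 6: parent is NULL; no match; recursion stops.
Total rows emitted: 6.

6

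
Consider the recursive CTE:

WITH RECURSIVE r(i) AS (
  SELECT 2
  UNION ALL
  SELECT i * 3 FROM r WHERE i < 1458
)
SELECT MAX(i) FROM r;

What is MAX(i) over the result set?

1458

Base: i=2.
Iteration 1: 2 < 1458 holds -> i = 2 * 3 = 6.
Iteration 2: 6 < 1458 holds -> i = 6 * 3 = 18.
Iteration 3: 18 < 1458 holds -> i = 18 * 3 = 54.
Iteration 4: 54 < 1458 holds -> i = 54 * 3 = 162.
Iteration 5: 162 < 1458 holds -> i = 162 * 3 = 486.
Iteration 6: 486 < 1458 holds -> i = 486 * 3 = 1458.
Iteration 7: 1458 < 1458 fails; recursion stops.
i values: 2, 6, 18, 54, 162, 486, 1458; the maximum is 1458.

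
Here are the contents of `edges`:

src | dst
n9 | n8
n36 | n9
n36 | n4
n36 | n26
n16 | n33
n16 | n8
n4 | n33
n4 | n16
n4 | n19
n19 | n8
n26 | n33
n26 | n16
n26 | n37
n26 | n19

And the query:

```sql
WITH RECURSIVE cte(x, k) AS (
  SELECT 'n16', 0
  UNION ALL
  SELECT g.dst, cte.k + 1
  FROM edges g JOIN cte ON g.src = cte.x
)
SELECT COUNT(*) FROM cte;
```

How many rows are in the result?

3

Base: (n16, k=0).
Iteration 1: edges from {n16} -> (n33, k=1), (n8, k=1).
Iteration 2: no outgoing edges from {n33,n8}; recursion stops.
Total rows emitted: 3.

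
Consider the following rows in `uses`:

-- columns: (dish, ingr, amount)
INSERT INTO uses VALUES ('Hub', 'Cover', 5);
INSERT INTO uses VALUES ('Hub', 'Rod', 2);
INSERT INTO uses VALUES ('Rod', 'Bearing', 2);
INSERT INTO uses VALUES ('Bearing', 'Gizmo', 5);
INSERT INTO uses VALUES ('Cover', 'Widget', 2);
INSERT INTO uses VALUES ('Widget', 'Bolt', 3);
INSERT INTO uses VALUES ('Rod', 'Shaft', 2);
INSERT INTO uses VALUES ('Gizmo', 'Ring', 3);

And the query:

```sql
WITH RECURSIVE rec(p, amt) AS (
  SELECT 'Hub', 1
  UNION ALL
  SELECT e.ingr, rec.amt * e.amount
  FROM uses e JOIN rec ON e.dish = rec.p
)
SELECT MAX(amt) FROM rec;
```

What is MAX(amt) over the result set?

Base: (Hub, amt=1).
Iteration 1: components of {Hub} -> Cover = 1*5 = 5, Rod = 1*2 = 2.
Iteration 2: components of {Cover,Rod} -> Bearing = 2*2 = 4, Shaft = 2*2 = 4, Widget = 5*2 = 10.
Iteration 3: components of {Bearing,Shaft,Widget} -> Bolt = 10*3 = 30, Gizmo = 4*5 = 20.
Iteration 4: components of {Bolt,Gizmo} -> Ring = 20*3 = 60.
Iteration 5: no further components; recursion stops.
amt values: 1, 5, 2, 10, 4, 4, 30, 20, 60; the maximum is 60.

60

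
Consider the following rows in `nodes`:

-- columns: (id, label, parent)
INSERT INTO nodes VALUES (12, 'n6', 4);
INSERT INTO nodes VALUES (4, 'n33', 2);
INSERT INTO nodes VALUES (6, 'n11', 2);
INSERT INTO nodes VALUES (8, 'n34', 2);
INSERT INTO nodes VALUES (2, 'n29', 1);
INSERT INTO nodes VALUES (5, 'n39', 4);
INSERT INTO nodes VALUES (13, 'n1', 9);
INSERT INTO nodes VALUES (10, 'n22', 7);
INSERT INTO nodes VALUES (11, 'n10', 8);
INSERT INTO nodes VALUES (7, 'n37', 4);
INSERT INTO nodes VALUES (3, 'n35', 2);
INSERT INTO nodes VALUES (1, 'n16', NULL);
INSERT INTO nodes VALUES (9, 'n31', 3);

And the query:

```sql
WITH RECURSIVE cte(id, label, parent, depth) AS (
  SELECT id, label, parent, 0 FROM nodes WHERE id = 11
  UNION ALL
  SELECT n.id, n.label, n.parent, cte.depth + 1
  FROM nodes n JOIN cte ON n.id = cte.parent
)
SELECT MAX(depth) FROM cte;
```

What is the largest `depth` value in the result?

Base: id=11 (n10), parent=8, depth 0.
Iteration 1: join on id=8 -> n34 (id 8, parent=2, depth 1).
Iteration 2: join on id=2 -> n29 (id 2, parent=1, depth 2).
Iteration 3: join on id=1 -> n16 (id 1, parent=NULL, depth 3).
Iteration 4: parent is NULL; no match; recursion stops.
depth values: 0, 1, 2, 3; the maximum is 3.

3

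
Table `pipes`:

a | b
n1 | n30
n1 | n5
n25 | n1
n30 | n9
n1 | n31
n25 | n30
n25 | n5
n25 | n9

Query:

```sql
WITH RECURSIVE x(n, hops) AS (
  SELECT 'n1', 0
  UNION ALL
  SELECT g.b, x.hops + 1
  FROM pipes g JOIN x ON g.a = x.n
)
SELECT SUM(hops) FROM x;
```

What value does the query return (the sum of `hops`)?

5

Base: (n1, hops=0).
Iteration 1: edges from {n1} -> (n30, hops=1), (n31, hops=1), (n5, hops=1).
Iteration 2: edges from {n30,n31,n5} -> (n9, hops=2).
Iteration 3: no outgoing edges from {n9}; recursion stops.
SUM(hops) = 0 + 1 + 1 + 1 + 2 = 5.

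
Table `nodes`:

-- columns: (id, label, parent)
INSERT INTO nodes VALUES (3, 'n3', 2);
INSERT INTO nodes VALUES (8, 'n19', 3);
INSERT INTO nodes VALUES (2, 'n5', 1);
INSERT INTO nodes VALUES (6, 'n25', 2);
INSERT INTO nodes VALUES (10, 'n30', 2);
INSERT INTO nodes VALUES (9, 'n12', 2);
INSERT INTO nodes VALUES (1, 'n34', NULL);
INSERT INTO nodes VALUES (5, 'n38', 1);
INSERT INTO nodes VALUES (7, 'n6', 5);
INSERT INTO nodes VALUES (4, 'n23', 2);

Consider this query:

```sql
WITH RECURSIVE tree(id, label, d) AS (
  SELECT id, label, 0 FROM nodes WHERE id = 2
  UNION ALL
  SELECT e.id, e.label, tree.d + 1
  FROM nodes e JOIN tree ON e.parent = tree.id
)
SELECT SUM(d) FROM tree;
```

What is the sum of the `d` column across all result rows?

Base: id=2 (n5) at d 0.
Iteration 1: rows with parent in {2} -> n3 (id 3, d 1), n23 (id 4, d 1), n25 (id 6, d 1), n12 (id 9, d 1), n30 (id 10, d 1).
Iteration 2: rows with parent in {3,4,6,9,10} -> n19 (id 8, d 2).
Iteration 3: no rows with parent in {8}; recursion stops.
SUM(d) = 0 + 1 + 1 + 1 + 1 + 1 + 2 = 7.

7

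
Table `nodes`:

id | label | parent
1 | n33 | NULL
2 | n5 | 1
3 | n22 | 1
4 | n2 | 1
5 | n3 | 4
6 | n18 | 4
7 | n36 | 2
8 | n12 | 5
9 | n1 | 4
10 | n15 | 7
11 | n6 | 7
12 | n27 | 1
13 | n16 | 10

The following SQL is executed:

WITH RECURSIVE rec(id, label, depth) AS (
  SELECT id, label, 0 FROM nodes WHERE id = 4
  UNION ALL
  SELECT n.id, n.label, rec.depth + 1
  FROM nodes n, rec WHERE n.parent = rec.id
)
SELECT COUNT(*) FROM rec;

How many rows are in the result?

Base: id=4 (n2) at depth 0.
Iteration 1: rows with parent in {4} -> n3 (id 5, depth 1), n18 (id 6, depth 1), n1 (id 9, depth 1).
Iteration 2: rows with parent in {5,6,9} -> n12 (id 8, depth 2).
Iteration 3: no rows with parent in {8}; recursion stops.
Total rows emitted: 5.

5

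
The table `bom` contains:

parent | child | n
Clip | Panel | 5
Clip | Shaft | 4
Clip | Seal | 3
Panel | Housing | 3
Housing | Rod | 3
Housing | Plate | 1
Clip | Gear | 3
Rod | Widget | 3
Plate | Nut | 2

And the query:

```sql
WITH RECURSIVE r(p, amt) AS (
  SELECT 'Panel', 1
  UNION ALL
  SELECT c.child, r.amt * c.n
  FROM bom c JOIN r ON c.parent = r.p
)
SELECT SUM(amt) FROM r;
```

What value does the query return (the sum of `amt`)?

Base: (Panel, amt=1).
Iteration 1: components of {Panel} -> Housing = 1*3 = 3.
Iteration 2: components of {Housing} -> Plate = 3*1 = 3, Rod = 3*3 = 9.
Iteration 3: components of {Plate,Rod} -> Nut = 3*2 = 6, Widget = 9*3 = 27.
Iteration 4: no further components; recursion stops.
SUM(amt) = 1 + 3 + 9 + 3 + 27 + 6 = 49.

49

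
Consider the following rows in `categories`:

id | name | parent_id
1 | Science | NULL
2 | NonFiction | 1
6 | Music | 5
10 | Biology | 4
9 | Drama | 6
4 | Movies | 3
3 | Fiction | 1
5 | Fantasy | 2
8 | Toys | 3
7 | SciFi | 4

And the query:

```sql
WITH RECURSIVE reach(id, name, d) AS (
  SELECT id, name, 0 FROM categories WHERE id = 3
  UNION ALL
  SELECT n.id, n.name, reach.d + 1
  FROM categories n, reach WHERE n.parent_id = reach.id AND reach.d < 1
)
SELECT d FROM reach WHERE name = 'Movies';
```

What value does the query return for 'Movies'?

Base: id=3 (Fiction) at d 0.
Iteration 1: rows with parent_id in {3} -> Movies (id 4, d 1), Toys (id 8, d 1).
Iteration 2: d < 1 fails for all current rows; recursion stops.

1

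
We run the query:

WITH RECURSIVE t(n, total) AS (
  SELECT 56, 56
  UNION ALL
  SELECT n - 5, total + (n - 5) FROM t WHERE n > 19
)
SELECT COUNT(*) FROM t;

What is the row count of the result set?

9

Base: n=56, total=56.
Iteration 1: 56 > 19 holds -> n = 56 - 5 = 51, total = 56 + 51 = 107.
Iteration 2: 51 > 19 holds -> n = 51 - 5 = 46, total = 107 + 46 = 153.
Iteration 3: 46 > 19 holds -> n = 46 - 5 = 41, total = 153 + 41 = 194.
Iteration 4: 41 > 19 holds -> n = 41 - 5 = 36, total = 194 + 36 = 230.
Iteration 5: 36 > 19 holds -> n = 36 - 5 = 31, total = 230 + 31 = 261.
Iteration 6: 31 > 19 holds -> n = 31 - 5 = 26, total = 261 + 26 = 287.
Iteration 7: 26 > 19 holds -> n = 26 - 5 = 21, total = 287 + 21 = 308.
Iteration 8: 21 > 19 holds -> n = 21 - 5 = 16, total = 308 + 16 = 324.
Iteration 9: 16 > 19 fails; recursion stops.
Total rows emitted: 9.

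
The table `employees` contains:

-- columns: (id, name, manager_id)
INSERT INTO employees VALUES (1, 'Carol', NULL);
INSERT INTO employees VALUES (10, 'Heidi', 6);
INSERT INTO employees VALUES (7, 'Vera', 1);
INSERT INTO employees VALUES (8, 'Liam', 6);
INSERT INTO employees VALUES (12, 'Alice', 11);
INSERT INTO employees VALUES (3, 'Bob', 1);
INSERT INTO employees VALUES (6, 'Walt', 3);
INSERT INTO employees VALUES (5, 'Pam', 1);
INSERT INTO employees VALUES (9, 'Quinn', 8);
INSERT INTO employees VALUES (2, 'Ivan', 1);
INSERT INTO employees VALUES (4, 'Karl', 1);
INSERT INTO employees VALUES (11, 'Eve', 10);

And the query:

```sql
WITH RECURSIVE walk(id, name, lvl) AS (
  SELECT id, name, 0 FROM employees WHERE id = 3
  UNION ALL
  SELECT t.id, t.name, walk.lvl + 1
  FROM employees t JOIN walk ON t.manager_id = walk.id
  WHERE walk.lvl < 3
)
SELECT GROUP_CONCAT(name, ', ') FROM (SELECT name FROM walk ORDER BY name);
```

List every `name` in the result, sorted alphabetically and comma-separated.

Base: id=3 (Bob) at lvl 0.
Iteration 1: rows with manager_id in {3} -> Walt (id 6, lvl 1).
Iteration 2: rows with manager_id in {6} -> Liam (id 8, lvl 2), Heidi (id 10, lvl 2).
Iteration 3: rows with manager_id in {8,10} -> Quinn (id 9, lvl 3), Eve (id 11, lvl 3).
Iteration 4: lvl < 3 fails for all current rows; recursion stops.

Bob, Eve, Heidi, Liam, Quinn, Walt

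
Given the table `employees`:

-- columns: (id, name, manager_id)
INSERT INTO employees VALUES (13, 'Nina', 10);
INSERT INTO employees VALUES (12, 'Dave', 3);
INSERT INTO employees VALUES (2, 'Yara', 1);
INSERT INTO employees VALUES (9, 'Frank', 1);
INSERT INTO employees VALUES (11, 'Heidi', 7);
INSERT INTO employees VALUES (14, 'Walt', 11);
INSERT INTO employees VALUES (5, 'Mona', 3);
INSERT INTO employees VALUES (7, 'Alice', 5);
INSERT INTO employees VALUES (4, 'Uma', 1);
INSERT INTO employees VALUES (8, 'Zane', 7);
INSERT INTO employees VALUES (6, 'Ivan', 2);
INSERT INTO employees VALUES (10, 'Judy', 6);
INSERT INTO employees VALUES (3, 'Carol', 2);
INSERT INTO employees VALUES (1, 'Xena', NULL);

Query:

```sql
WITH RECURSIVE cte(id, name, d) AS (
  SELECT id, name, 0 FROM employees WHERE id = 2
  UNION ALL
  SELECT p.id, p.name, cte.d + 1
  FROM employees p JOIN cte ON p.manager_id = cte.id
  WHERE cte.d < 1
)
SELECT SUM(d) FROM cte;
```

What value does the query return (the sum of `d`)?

2

Base: id=2 (Yara) at d 0.
Iteration 1: rows with manager_id in {2} -> Carol (id 3, d 1), Ivan (id 6, d 1).
Iteration 2: d < 1 fails for all current rows; recursion stops.
SUM(d) = 0 + 1 + 1 = 2.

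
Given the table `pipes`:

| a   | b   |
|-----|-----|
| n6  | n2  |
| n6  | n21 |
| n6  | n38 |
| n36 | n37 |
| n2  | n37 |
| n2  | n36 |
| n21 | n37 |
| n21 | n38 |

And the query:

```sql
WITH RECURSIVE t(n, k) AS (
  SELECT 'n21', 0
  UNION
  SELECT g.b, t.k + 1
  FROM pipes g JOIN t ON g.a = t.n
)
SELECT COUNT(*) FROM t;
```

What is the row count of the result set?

3

Base: (n21, k=0).
Iteration 1: edges from {n21} -> (n37, k=1), (n38, k=1).
Iteration 2: no outgoing edges from {n37,n38}; recursion stops.
Total rows emitted: 3.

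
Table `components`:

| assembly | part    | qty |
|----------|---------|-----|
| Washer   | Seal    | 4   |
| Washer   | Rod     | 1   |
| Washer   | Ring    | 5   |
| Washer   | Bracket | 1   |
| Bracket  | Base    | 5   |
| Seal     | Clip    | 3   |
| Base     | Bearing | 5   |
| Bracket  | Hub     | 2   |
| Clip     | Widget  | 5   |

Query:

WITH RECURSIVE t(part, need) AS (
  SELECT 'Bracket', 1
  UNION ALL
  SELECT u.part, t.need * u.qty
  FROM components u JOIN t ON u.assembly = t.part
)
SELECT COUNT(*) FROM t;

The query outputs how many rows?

4

Base: (Bracket, need=1).
Iteration 1: components of {Bracket} -> Base = 1*5 = 5, Hub = 1*2 = 2.
Iteration 2: components of {Base,Hub} -> Bearing = 5*5 = 25.
Iteration 3: no further components; recursion stops.
Total rows emitted: 4.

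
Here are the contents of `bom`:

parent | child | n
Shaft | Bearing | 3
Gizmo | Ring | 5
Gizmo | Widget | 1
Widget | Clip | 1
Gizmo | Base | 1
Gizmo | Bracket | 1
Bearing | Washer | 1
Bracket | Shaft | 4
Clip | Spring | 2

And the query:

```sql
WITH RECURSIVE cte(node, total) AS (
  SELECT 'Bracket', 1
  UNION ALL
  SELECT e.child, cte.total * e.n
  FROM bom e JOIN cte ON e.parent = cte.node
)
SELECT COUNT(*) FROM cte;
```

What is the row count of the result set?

Base: (Bracket, total=1).
Iteration 1: components of {Bracket} -> Shaft = 1*4 = 4.
Iteration 2: components of {Shaft} -> Bearing = 4*3 = 12.
Iteration 3: components of {Bearing} -> Washer = 12*1 = 12.
Iteration 4: no further components; recursion stops.
Total rows emitted: 4.

4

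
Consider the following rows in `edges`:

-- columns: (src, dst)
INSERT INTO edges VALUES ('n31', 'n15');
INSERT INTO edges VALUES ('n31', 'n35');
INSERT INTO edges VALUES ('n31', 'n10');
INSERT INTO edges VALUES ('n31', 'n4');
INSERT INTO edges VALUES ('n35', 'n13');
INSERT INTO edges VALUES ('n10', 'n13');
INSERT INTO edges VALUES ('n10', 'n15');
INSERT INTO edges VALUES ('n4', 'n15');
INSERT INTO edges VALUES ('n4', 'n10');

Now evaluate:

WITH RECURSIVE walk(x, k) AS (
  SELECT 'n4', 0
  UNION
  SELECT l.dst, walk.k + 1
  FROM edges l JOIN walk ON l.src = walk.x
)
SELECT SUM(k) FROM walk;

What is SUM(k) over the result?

6

Base: (n4, k=0).
Iteration 1: edges from {n4} -> (n10, k=1), (n15, k=1).
Iteration 2: edges from {n10,n15} -> (n13, k=2), (n15, k=2).
Iteration 3: no outgoing edges from {n13,n15}; recursion stops.
SUM(k) = 0 + 1 + 1 + 2 + 2 = 6.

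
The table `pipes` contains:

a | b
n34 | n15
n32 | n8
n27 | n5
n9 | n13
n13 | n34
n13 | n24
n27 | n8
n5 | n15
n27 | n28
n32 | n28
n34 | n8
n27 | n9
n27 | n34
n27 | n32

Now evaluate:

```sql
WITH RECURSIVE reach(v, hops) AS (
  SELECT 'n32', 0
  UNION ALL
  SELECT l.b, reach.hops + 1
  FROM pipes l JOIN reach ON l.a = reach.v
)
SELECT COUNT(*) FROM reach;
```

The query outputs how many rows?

Base: (n32, hops=0).
Iteration 1: edges from {n32} -> (n28, hops=1), (n8, hops=1).
Iteration 2: no outgoing edges from {n28,n8}; recursion stops.
Total rows emitted: 3.

3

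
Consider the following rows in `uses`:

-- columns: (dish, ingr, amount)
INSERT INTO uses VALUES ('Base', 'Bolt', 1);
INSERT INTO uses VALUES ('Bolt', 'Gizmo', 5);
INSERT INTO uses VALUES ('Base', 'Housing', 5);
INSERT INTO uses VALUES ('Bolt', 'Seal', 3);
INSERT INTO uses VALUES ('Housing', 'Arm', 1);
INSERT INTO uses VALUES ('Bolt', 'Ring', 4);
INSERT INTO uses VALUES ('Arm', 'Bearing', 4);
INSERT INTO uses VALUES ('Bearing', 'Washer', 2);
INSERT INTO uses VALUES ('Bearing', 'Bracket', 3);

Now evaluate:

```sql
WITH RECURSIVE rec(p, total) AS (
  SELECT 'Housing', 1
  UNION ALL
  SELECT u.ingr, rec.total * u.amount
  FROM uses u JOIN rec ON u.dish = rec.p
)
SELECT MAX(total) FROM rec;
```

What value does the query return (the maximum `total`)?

12

Base: (Housing, total=1).
Iteration 1: components of {Housing} -> Arm = 1*1 = 1.
Iteration 2: components of {Arm} -> Bearing = 1*4 = 4.
Iteration 3: components of {Bearing} -> Bracket = 4*3 = 12, Washer = 4*2 = 8.
Iteration 4: no further components; recursion stops.
total values: 1, 1, 4, 8, 12; the maximum is 12.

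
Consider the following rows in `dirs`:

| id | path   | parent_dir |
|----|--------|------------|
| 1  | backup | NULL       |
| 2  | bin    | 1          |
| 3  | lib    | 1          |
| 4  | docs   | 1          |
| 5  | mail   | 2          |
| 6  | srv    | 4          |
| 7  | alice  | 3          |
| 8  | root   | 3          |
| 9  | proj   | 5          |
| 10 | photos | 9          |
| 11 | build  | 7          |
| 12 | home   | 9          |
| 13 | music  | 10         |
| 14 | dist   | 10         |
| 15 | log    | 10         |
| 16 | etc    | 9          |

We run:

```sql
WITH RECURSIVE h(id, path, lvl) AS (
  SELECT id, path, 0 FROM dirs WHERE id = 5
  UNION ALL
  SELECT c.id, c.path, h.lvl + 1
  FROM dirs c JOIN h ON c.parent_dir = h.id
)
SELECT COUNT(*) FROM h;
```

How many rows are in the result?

Base: id=5 (mail) at lvl 0.
Iteration 1: rows with parent_dir in {5} -> proj (id 9, lvl 1).
Iteration 2: rows with parent_dir in {9} -> photos (id 10, lvl 2), home (id 12, lvl 2), etc (id 16, lvl 2).
Iteration 3: rows with parent_dir in {10,12,16} -> music (id 13, lvl 3), dist (id 14, lvl 3), log (id 15, lvl 3).
Iteration 4: no rows with parent_dir in {13,14,15}; recursion stops.
Total rows emitted: 8.

8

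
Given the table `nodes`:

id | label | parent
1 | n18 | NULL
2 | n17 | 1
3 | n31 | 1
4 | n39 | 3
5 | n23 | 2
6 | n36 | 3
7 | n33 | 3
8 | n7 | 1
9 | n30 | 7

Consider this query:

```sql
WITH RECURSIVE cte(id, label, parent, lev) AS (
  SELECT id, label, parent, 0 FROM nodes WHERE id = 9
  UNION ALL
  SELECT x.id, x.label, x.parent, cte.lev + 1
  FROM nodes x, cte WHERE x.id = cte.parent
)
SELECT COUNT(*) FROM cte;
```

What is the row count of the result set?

4

Base: id=9 (n30), parent=7, lev 0.
Iteration 1: join on id=7 -> n33 (id 7, parent=3, lev 1).
Iteration 2: join on id=3 -> n31 (id 3, parent=1, lev 2).
Iteration 3: join on id=1 -> n18 (id 1, parent=NULL, lev 3).
Iteration 4: parent is NULL; no match; recursion stops.
Total rows emitted: 4.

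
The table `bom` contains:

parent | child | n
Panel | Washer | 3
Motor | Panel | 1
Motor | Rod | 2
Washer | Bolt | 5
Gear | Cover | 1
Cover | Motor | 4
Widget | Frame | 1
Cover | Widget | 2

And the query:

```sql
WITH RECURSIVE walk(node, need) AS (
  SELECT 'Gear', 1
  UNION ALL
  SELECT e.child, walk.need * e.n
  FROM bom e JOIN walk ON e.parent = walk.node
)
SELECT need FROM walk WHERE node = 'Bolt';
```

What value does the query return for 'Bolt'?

Base: (Gear, need=1).
Iteration 1: components of {Gear} -> Cover = 1*1 = 1.
Iteration 2: components of {Cover} -> Motor = 1*4 = 4, Widget = 1*2 = 2.
Iteration 3: components of {Motor,Widget} -> Frame = 2*1 = 2, Panel = 4*1 = 4, Rod = 4*2 = 8.
Iteration 4: components of {Frame,Panel,Rod} -> Washer = 4*3 = 12.
Iteration 5: components of {Washer} -> Bolt = 12*5 = 60.
Iteration 6: no further components; recursion stops.

60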